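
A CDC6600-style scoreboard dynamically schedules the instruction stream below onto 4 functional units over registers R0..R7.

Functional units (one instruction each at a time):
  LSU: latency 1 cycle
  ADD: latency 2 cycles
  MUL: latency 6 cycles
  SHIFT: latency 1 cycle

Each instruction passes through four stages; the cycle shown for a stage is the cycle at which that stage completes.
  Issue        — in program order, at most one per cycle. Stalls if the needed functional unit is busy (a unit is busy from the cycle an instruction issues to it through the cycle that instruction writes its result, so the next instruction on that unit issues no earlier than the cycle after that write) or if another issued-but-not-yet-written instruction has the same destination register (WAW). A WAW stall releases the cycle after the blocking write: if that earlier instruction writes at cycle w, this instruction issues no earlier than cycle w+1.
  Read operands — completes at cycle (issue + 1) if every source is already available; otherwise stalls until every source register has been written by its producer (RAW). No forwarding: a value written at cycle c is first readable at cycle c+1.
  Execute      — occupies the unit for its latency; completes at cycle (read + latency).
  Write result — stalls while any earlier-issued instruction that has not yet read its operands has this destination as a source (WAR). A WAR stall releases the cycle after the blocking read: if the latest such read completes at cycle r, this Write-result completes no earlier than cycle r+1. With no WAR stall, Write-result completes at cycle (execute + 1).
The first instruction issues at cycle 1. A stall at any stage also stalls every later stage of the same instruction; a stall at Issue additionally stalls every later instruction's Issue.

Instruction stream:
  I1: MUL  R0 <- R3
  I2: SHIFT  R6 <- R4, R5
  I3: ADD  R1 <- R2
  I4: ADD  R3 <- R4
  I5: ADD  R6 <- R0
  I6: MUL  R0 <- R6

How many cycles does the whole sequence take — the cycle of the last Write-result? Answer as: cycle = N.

cycle = 25

cycle 1: I1 issues→MUL
cycle 2: I1 reads | I2 issues→SHIFT
cycle 3: I2 reads | I3 issues→ADD
cycle 4: I2 exec-done | I3 reads
cycle 5: I2 writes R6
cycle 6: I3 exec-done
cycle 7: I3 writes R1
cycle 8: I1 exec-done | I4 issues→ADD
cycle 9: I1 writes R0 | I4 reads
cycle 11: I4 exec-done
cycle 12: I4 writes R3
cycle 13: I5 issues→ADD
cycle 14: I5 reads | I6 issues→MUL
cycle 16: I5 exec-done
cycle 17: I5 writes R6
cycle 18: I6 reads
cycle 24: I6 exec-done
cycle 25: I6 writes R0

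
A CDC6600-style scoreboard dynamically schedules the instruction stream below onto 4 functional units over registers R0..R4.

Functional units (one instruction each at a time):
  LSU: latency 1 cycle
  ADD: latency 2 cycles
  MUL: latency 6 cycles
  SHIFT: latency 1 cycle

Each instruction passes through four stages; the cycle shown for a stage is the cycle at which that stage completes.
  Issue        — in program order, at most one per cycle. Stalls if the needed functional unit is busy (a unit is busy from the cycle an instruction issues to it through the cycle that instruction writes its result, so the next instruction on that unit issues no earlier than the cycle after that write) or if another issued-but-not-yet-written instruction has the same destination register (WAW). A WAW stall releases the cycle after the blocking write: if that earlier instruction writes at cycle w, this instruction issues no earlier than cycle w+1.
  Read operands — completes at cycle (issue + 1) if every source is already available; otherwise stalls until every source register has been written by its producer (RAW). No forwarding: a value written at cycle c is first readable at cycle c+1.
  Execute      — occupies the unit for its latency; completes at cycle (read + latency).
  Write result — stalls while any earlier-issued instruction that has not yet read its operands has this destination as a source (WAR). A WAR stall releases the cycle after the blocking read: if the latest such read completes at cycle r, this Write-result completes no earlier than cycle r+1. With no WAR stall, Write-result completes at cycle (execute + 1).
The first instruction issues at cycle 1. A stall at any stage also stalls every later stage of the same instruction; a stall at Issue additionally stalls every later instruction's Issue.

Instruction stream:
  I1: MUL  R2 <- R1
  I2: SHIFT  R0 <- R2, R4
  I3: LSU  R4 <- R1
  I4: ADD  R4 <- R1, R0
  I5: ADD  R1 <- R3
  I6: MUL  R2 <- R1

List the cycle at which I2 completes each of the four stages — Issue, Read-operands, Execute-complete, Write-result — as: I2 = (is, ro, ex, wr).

I2 = (2, 10, 11, 12)

[1] issue I1 (MUL)
[2] I1 read-ops; issue I2 (SHIFT)
[3] issue I3 (LSU)
[4] I3 read-ops
[5] I3 finished on LSU
[8] I1 finished on MUL
[9] I1→R2
[10] I2 read-ops
[11] I2 finished on SHIFT; I3→R4
[12] I2→R0; issue I4 (ADD)
[13] I4 read-ops
[15] I4 finished on ADD
[16] I4→R4
[17] issue I5 (ADD)
[18] I5 read-ops; issue I6 (MUL)
[20] I5 finished on ADD
[21] I5→R1
[22] I6 read-ops
[28] I6 finished on MUL
[29] I6→R2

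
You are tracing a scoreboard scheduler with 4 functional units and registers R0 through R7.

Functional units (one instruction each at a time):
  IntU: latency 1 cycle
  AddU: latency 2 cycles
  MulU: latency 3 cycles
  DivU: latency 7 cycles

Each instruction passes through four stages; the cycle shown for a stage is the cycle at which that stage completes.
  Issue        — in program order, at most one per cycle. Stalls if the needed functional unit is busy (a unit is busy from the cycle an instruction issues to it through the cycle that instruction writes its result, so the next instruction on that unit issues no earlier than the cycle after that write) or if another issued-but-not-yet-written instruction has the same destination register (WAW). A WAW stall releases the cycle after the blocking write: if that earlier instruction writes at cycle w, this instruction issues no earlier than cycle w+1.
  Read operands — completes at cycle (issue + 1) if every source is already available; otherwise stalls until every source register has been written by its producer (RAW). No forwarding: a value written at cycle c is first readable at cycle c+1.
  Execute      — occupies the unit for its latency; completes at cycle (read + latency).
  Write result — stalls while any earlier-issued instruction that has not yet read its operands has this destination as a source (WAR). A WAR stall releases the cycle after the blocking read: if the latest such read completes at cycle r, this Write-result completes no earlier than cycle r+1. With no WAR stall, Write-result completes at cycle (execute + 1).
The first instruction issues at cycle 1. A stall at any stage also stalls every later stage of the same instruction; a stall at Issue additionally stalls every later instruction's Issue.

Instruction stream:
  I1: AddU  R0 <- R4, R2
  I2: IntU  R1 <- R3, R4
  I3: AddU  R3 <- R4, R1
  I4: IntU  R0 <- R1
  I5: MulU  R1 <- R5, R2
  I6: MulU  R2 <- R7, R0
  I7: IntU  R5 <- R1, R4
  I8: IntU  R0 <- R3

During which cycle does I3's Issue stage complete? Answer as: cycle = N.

cycle = 6

I1 -> (1, 2, 4, 5)
I2 -> (2, 3, 4, 5)
I3 -> (6, 7, 9, 10)  // struct: AddU busy until I1 writes@5
I4 -> (7, 8, 9, 10)
I5 -> (8, 9, 12, 13)
I6 -> (14, 15, 18, 19)  // struct: MulU busy until I5 writes@13
I7 -> (15, 16, 17, 18)
I8 -> (19, 20, 21, 22)  // struct: IntU busy until I7 writes@18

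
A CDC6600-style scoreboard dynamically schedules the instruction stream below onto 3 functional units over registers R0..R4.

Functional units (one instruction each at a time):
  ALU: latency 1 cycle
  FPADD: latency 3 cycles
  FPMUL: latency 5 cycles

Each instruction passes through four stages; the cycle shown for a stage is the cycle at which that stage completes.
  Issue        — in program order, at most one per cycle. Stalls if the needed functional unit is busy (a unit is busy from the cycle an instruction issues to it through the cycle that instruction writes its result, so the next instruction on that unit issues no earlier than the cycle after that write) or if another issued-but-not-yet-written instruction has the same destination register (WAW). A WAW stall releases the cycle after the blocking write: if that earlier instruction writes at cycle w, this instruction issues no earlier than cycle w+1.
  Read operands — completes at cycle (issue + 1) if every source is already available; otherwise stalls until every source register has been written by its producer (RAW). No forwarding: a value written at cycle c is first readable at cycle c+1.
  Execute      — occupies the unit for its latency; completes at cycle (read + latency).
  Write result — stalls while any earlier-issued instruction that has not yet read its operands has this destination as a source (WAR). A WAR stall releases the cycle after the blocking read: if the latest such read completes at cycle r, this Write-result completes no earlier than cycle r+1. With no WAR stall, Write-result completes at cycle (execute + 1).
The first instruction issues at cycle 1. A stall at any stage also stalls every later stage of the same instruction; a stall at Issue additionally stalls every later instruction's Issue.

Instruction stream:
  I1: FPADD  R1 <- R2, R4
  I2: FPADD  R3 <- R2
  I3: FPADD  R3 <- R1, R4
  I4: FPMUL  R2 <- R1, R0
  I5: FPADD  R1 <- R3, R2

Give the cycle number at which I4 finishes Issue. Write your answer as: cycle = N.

cycle 1: issue I1 (FPADD)
cycle 2: I1 read-ops
cycle 5: I1 finished on FPADD
cycle 6: I1→R1
cycle 7: issue I2 (FPADD)
cycle 8: I2 read-ops
cycle 11: I2 finished on FPADD
cycle 12: I2→R3
cycle 13: issue I3 (FPADD)
cycle 14: I3 read-ops · issue I4 (FPMUL)
cycle 15: I4 read-ops
cycle 17: I3 finished on FPADD
cycle 18: I3→R3
cycle 19: issue I5 (FPADD)
cycle 20: I4 finished on FPMUL
cycle 21: I4→R2
cycle 22: I5 read-ops
cycle 25: I5 finished on FPADD
cycle 26: I5→R1

cycle = 14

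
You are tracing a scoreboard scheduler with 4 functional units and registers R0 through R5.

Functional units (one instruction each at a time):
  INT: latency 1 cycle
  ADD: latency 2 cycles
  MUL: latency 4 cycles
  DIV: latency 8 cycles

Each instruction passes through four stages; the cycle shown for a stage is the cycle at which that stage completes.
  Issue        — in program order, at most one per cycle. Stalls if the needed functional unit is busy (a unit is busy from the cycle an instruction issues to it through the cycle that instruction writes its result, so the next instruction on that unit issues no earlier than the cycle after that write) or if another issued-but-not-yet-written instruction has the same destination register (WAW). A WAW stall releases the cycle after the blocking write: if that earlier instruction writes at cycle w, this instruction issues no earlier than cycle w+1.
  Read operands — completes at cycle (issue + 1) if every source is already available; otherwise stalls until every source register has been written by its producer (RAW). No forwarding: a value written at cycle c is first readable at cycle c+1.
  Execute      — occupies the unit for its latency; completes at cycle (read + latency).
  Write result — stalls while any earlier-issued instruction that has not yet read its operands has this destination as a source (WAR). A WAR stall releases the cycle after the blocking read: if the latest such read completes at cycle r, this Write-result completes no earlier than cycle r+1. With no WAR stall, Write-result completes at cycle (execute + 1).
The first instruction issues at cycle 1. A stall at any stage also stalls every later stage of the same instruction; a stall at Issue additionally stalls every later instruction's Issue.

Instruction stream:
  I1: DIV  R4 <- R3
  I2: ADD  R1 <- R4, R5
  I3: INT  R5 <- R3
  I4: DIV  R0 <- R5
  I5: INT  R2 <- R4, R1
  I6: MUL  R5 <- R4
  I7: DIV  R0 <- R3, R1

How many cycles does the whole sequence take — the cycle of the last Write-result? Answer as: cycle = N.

1) issue 1, read 2, done 10, write 11
2) issue 2, read 12, done 14, write 15  <RAW R4: wait I1 write@11>
3) issue 3, read 4, done 5, write 13  <WAR R5: wait I2 read@12>
4) issue 12, read 14, done 22, write 23  <struct: DIV busy until I1 writes@11 / RAW R5: wait I3 write@13>
5) issue 14, read 16, done 17, write 18  <struct: INT busy until I3 writes@13 / RAW R1: wait I2 write@15>
6) issue 15, read 16, done 20, write 21
7) issue 24, read 25, done 33, write 34  <struct: DIV busy until I4 writes@23>

cycle = 34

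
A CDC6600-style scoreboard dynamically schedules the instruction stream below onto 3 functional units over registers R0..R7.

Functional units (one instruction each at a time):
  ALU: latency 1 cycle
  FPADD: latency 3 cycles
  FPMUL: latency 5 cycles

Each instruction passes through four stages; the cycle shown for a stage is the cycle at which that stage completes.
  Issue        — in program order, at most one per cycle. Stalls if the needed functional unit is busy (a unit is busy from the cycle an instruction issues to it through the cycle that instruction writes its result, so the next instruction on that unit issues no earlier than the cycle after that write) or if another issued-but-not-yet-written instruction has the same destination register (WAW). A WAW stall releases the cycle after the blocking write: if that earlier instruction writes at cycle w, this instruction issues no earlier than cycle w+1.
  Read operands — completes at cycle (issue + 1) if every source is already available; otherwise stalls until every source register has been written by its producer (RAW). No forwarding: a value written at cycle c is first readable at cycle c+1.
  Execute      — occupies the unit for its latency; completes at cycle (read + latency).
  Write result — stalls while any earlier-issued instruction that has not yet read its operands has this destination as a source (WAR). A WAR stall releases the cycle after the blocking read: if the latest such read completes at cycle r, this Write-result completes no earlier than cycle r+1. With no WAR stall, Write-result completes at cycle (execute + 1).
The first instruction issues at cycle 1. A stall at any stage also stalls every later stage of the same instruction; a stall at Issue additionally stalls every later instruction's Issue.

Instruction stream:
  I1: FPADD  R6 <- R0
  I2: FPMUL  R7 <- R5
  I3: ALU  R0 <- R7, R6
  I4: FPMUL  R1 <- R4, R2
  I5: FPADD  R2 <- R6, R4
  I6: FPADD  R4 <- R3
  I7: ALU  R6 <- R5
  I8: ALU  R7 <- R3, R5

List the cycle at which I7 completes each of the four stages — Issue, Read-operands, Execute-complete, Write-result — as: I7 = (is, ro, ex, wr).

I7 = (18, 19, 20, 21)

t=1  issue I1 (FPADD)
t=2  I1 read-ops; issue I2 (FPMUL)
t=3  I2 read-ops; issue I3 (ALU)
t=5  I1 finished on FPADD
t=6  I1→R6
t=8  I2 finished on FPMUL
t=9  I2→R7
t=10  I3 read-ops; issue I4 (FPMUL)
t=11  I3 finished on ALU; I4 read-ops; issue I5 (FPADD)
t=12  I3→R0; I5 read-ops
t=15  I5 finished on FPADD
t=16  I4 finished on FPMUL; I5→R2
t=17  I4→R1; issue I6 (FPADD)
t=18  I6 read-ops; issue I7 (ALU)
t=19  I7 read-ops
t=20  I7 finished on ALU
t=21  I6 finished on FPADD; I7→R6
t=22  I6→R4; issue I8 (ALU)
t=23  I8 read-ops
t=24  I8 finished on ALU
t=25  I8→R7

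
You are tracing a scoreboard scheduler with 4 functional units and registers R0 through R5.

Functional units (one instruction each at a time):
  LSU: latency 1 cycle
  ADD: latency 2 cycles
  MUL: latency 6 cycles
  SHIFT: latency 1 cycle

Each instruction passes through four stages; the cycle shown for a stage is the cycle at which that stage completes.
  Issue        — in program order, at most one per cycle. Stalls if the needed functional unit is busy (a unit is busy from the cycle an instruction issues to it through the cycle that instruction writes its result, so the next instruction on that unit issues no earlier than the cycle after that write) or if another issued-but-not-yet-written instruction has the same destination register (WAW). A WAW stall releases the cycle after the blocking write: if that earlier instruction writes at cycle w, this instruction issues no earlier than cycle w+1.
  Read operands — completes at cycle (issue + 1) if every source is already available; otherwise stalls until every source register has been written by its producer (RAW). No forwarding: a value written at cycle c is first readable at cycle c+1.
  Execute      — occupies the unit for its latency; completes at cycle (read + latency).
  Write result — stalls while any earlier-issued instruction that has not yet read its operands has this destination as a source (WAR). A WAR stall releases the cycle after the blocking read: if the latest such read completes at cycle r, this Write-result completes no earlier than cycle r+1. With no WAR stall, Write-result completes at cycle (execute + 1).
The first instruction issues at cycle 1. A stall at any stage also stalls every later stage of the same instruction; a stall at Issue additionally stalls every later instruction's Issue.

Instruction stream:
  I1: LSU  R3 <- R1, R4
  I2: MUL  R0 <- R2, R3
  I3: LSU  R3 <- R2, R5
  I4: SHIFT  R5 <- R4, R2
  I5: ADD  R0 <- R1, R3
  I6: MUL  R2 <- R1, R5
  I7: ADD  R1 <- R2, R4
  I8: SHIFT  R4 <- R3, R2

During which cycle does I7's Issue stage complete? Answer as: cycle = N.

1) issue 1, read 2, done 3, write 4
2) issue 2, read 5, done 11, write 12  <RAW R3: wait I1 write@4>
3) issue 5, read 6, done 7, write 8  <struct: LSU busy until I1 writes@4>
4) issue 6, read 7, done 8, write 9
5) issue 13, read 14, done 16, write 17  <WAW R0: wait I2 write@12>
6) issue 14, read 15, done 21, write 22
7) issue 18, read 23, done 25, write 26  <struct: ADD busy until I5 writes@17 / RAW R2: wait I6 write@22>
8) issue 19, read 23, done 24, write 25  <RAW R2: wait I6 write@22>

cycle = 18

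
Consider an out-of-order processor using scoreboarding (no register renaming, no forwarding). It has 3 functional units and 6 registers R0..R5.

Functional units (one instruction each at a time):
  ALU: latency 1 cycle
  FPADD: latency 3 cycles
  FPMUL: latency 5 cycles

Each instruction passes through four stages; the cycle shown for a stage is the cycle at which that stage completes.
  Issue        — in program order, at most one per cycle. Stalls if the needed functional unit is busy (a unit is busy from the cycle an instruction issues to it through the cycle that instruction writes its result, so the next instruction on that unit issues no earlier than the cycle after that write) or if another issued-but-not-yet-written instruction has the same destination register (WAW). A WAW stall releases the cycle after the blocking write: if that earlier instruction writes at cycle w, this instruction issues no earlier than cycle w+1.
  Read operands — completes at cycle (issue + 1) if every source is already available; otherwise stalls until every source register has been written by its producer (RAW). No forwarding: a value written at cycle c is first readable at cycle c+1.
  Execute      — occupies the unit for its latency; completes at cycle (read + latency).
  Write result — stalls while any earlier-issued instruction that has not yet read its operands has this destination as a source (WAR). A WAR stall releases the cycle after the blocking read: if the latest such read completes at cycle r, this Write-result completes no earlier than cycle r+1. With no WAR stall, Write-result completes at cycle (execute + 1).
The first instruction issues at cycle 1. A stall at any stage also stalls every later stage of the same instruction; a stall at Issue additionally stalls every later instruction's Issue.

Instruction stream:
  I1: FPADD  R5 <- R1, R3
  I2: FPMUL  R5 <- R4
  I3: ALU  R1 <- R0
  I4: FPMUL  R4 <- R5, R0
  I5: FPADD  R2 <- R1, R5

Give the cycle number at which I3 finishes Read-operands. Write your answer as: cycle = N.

cycle = 9

t=1  I1→FPADD
t=2  I1 RO
t=5  I1 EX
t=6  I1 WR R5
t=7  I2→FPMUL
t=8  I2 RO · I3→ALU
t=9  I3 RO
t=10  I3 EX
t=11  I3 WR R1
t=13  I2 EX
t=14  I2 WR R5
t=15  I4→FPMUL
t=16  I4 RO · I5→FPADD
t=17  I5 RO
t=20  I5 EX
t=21  I4 EX · I5 WR R2
t=22  I4 WR R4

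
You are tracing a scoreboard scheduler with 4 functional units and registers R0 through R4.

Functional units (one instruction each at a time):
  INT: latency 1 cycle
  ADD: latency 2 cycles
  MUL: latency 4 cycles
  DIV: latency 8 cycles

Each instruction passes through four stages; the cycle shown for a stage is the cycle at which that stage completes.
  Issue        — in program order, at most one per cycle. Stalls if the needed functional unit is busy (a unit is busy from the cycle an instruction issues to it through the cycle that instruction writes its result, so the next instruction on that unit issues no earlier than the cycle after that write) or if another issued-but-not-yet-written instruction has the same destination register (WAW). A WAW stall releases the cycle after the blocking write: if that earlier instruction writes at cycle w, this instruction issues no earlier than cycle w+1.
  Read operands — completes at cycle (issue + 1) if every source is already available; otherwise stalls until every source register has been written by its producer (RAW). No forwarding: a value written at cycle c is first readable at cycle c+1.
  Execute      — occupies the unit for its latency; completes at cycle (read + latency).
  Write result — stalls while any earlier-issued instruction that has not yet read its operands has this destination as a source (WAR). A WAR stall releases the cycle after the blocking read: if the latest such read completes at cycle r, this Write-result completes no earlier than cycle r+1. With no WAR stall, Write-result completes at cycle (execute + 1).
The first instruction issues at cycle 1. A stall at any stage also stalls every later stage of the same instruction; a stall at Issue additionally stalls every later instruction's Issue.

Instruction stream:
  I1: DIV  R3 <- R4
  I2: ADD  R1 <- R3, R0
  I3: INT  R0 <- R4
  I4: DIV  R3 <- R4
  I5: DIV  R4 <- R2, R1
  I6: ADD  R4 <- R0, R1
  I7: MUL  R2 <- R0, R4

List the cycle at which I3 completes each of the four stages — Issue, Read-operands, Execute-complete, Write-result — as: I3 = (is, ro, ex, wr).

I1  is:1  ro:2  ex:10  wr:11
I2  is:2  ro:12  ex:14  wr:15  — RAW R3: wait I1 write@11
I3  is:3  ro:4  ex:5  wr:13  — WAR R0: wait I2 read@12
I4  is:12  ro:13  ex:21  wr:22  — struct: DIV busy until I1 writes@11
I5  is:23  ro:24  ex:32  wr:33  — struct: DIV busy until I4 writes@22
I6  is:34  ro:35  ex:37  wr:38  — WAW R4: wait I5 write@33
I7  is:35  ro:39  ex:43  wr:44  — RAW R4: wait I6 write@38

I3 = (3, 4, 5, 13)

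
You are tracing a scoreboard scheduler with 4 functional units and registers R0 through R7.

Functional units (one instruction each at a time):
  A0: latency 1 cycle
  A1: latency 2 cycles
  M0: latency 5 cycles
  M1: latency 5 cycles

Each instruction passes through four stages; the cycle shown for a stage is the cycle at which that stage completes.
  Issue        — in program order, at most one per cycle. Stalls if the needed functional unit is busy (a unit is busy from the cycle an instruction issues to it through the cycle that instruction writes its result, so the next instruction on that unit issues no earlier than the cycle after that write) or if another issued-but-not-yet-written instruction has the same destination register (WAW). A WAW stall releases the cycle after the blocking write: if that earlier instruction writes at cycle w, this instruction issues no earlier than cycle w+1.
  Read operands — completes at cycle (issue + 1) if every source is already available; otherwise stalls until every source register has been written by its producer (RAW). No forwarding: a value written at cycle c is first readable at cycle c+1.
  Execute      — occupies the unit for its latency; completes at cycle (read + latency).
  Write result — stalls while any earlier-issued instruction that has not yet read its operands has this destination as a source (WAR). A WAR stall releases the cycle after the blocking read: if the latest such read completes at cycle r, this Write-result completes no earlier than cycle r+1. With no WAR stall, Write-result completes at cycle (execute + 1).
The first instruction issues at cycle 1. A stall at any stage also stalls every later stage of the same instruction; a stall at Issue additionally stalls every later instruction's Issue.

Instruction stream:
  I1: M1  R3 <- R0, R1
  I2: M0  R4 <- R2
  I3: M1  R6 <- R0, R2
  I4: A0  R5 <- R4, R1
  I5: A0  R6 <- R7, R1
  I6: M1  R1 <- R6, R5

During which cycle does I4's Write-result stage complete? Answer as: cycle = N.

cycle = 13

t=1  issue I1 (M1)
t=2  I1 read-ops; issue I2 (M0)
t=3  I2 read-ops
t=7  I1 finished on M1
t=8  I1→R3; I2 finished on M0
t=9  I2→R4; issue I3 (M1)
t=10  I3 read-ops; issue I4 (A0)
t=11  I4 read-ops
t=12  I4 finished on A0
t=13  I4→R5
t=15  I3 finished on M1
t=16  I3→R6
t=17  issue I5 (A0)
t=18  I5 read-ops; issue I6 (M1)
t=19  I5 finished on A0
t=20  I5→R6
t=21  I6 read-ops
t=26  I6 finished on M1
t=27  I6→R1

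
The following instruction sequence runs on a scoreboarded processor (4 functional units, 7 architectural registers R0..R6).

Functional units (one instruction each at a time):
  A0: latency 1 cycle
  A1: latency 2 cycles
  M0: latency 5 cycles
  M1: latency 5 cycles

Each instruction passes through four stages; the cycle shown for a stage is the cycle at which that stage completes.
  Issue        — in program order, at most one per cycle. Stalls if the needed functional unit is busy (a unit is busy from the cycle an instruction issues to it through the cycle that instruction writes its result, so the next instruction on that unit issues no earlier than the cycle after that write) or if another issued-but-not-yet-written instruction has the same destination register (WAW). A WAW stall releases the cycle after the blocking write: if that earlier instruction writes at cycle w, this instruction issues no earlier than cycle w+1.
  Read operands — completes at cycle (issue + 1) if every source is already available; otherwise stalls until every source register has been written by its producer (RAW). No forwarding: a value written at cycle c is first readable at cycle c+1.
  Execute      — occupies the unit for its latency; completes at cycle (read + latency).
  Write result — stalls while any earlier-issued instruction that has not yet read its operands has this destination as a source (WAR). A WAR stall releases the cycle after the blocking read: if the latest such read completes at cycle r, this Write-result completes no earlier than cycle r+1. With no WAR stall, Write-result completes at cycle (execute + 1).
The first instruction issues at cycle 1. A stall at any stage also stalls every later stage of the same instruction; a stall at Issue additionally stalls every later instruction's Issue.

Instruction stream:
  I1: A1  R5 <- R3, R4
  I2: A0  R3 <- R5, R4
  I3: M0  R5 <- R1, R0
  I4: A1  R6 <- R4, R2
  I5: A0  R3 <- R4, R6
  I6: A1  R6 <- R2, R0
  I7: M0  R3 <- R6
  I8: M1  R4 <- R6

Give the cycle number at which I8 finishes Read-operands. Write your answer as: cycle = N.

c1: I1→A1
c2: I1 RO | I2→A0
c4: I1 EX
c5: I1 WR R5
c6: I2 RO | I3→M0
c7: I2 EX | I3 RO | I4→A1
c8: I2 WR R3 | I4 RO
c9: I5→A0
c10: I4 EX
c11: I4 WR R6
c12: I3 EX | I5 RO | I6→A1
c13: I3 WR R5 | I5 EX | I6 RO
c14: I5 WR R3
c15: I6 EX | I7→M0
c16: I6 WR R6 | I8→M1
c17: I7 RO | I8 RO
c22: I7 EX | I8 EX
c23: I7 WR R3 | I8 WR R4

cycle = 17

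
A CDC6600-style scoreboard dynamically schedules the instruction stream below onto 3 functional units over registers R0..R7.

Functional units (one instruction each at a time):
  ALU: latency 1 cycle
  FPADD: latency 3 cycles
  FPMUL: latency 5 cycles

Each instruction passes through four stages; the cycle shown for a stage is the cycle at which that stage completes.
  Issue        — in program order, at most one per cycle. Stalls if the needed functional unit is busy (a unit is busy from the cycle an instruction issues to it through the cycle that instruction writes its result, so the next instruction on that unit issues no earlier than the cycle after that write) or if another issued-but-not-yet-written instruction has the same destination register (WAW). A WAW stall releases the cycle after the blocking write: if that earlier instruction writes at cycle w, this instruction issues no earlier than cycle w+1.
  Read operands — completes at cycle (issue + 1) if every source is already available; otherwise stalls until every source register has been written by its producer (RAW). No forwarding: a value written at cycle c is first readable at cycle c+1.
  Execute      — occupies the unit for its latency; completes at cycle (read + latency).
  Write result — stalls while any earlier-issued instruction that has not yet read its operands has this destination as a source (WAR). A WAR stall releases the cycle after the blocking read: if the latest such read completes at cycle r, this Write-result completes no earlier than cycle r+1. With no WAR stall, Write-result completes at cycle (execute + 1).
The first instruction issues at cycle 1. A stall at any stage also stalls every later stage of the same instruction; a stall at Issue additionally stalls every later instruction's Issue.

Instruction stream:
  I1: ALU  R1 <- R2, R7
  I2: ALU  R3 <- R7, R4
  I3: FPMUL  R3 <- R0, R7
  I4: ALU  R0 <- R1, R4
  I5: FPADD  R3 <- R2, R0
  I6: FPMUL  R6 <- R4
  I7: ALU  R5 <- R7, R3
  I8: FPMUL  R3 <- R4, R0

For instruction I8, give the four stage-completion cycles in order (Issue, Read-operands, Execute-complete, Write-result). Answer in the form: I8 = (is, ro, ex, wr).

I8 = (26, 27, 32, 33)

c1: I1 issues→ALU
c2: I1 reads
c3: I1 exec-done
c4: I1 writes R1
c5: I2 issues→ALU
c6: I2 reads
c7: I2 exec-done
c8: I2 writes R3
c9: I3 issues→FPMUL
c10: I3 reads, I4 issues→ALU
c11: I4 reads
c12: I4 exec-done
c13: I4 writes R0
c15: I3 exec-done
c16: I3 writes R3
c17: I5 issues→FPADD
c18: I5 reads, I6 issues→FPMUL
c19: I6 reads, I7 issues→ALU
c21: I5 exec-done
c22: I5 writes R3
c23: I7 reads
c24: I6 exec-done, I7 exec-done
c25: I6 writes R6, I7 writes R5
c26: I8 issues→FPMUL
c27: I8 reads
c32: I8 exec-done
c33: I8 writes R3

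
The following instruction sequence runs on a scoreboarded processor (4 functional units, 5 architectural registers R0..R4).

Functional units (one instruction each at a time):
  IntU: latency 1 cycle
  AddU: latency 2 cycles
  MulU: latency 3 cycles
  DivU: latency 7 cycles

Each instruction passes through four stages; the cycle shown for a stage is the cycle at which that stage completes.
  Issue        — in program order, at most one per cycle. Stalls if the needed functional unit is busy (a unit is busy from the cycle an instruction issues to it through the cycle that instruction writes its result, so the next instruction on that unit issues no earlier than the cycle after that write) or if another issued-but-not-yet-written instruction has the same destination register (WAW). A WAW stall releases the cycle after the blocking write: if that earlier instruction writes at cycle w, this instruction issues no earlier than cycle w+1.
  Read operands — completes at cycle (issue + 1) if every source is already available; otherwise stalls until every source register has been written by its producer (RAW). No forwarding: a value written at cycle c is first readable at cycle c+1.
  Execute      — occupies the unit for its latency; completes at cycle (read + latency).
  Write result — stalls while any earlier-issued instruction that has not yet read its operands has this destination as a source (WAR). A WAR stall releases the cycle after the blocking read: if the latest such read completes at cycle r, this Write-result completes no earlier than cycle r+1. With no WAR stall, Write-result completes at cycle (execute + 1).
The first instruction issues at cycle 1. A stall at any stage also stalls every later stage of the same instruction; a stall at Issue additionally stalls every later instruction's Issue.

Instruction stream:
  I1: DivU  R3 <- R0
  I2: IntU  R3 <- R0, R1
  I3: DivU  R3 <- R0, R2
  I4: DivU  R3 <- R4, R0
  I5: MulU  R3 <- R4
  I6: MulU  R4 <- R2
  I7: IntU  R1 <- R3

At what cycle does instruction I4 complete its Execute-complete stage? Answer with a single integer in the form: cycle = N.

t=1  I1→DivU
t=2  I1 RO
t=9  I1 EX
t=10  I1 WR R3
t=11  I2→IntU
t=12  I2 RO
t=13  I2 EX
t=14  I2 WR R3
t=15  I3→DivU
t=16  I3 RO
t=23  I3 EX
t=24  I3 WR R3
t=25  I4→DivU
t=26  I4 RO
t=33  I4 EX
t=34  I4 WR R3
t=35  I5→MulU
t=36  I5 RO
t=39  I5 EX
t=40  I5 WR R3
t=41  I6→MulU
t=42  I6 RO | I7→IntU
t=43  I7 RO
t=44  I7 EX
t=45  I6 EX | I7 WR R1
t=46  I6 WR R4

cycle = 33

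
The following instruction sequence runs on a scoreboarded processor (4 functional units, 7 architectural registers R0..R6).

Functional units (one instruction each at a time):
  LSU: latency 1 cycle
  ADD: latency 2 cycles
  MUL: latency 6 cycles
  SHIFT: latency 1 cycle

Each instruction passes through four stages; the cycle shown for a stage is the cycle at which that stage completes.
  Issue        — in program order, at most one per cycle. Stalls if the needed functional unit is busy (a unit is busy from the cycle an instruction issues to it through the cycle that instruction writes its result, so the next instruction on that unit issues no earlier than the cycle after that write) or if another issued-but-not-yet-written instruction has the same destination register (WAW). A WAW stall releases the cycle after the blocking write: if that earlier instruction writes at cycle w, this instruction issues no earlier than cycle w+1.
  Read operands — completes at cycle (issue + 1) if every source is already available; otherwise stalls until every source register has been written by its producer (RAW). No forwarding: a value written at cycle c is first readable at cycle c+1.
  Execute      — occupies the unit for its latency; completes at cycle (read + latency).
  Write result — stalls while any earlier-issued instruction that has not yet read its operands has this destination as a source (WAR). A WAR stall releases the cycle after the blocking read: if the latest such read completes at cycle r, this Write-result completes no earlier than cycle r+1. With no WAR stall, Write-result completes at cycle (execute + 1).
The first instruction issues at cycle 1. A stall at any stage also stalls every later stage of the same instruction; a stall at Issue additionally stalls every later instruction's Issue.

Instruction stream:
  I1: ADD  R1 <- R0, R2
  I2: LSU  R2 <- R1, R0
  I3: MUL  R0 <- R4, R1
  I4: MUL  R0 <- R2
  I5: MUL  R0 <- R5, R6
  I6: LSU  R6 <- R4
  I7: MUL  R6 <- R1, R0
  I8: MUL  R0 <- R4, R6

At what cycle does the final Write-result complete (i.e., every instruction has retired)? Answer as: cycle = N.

[1] I1→ADD
[2] I1 RO; I2→LSU
[3] I3→MUL
[4] I1 EX
[5] I1 WR R1
[6] I2 RO; I3 RO
[7] I2 EX
[8] I2 WR R2
[12] I3 EX
[13] I3 WR R0
[14] I4→MUL
[15] I4 RO
[21] I4 EX
[22] I4 WR R0
[23] I5→MUL
[24] I5 RO; I6→LSU
[25] I6 RO
[26] I6 EX
[27] I6 WR R6
[30] I5 EX
[31] I5 WR R0
[32] I7→MUL
[33] I7 RO
[39] I7 EX
[40] I7 WR R6
[41] I8→MUL
[42] I8 RO
[48] I8 EX
[49] I8 WR R0

cycle = 49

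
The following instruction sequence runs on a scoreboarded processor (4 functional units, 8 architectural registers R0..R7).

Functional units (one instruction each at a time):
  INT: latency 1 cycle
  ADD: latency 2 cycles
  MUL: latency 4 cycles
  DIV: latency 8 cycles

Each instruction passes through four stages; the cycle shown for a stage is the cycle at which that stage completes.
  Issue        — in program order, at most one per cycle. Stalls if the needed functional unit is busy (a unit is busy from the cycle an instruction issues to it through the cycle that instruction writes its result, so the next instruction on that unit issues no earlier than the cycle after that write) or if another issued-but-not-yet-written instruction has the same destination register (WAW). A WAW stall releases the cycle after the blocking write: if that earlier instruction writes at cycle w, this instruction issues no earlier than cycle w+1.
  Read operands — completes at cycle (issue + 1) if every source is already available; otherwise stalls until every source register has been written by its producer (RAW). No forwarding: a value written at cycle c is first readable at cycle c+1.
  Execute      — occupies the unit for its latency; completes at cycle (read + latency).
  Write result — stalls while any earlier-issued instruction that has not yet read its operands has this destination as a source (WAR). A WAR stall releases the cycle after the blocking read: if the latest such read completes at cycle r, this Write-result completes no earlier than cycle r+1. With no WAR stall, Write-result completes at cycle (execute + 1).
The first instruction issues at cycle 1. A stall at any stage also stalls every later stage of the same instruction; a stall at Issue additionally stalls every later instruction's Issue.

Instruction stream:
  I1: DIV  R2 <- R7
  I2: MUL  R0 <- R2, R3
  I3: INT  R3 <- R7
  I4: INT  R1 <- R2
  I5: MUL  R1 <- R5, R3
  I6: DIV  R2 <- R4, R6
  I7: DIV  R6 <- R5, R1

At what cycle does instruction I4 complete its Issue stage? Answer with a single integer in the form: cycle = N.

cycle = 14

cycle 1: issue I1 (DIV)
cycle 2: I1 read-ops, issue I2 (MUL)
cycle 3: issue I3 (INT)
cycle 4: I3 read-ops
cycle 5: I3 finished on INT
cycle 10: I1 finished on DIV
cycle 11: I1→R2
cycle 12: I2 read-ops
cycle 13: I3→R3
cycle 14: issue I4 (INT)
cycle 15: I4 read-ops
cycle 16: I2 finished on MUL, I4 finished on INT
cycle 17: I2→R0, I4→R1
cycle 18: issue I5 (MUL)
cycle 19: I5 read-ops, issue I6 (DIV)
cycle 20: I6 read-ops
cycle 23: I5 finished on MUL
cycle 24: I5→R1
cycle 28: I6 finished on DIV
cycle 29: I6→R2
cycle 30: issue I7 (DIV)
cycle 31: I7 read-ops
cycle 39: I7 finished on DIV
cycle 40: I7→R6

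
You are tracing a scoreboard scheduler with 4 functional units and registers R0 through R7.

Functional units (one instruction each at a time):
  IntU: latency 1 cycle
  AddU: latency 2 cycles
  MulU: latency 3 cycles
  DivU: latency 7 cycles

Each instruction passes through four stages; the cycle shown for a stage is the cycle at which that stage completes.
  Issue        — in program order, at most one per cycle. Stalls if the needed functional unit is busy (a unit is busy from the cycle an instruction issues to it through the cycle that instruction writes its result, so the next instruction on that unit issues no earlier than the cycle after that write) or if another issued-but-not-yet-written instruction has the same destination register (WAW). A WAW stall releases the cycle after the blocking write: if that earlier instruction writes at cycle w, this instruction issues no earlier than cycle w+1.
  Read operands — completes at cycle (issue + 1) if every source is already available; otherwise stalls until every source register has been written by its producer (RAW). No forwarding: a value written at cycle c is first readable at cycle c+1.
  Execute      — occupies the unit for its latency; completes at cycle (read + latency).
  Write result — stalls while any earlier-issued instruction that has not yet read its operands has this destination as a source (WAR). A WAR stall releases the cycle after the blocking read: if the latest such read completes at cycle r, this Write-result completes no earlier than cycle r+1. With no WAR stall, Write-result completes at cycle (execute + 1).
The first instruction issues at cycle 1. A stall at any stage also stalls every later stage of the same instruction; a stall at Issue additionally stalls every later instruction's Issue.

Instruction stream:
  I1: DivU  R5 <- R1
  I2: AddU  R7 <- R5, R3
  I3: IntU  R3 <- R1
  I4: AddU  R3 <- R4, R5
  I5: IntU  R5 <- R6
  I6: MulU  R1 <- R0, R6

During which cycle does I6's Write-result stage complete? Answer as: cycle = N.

I1 -> (1, 2, 9, 10)
I2 -> (2, 11, 13, 14)  // RAW R5: wait I1 write@10
I3 -> (3, 4, 5, 12)  // WAR R3: wait I2 read@11
I4 -> (15, 16, 18, 19)  // struct: AddU busy until I2 writes@14
I5 -> (16, 17, 18, 19)
I6 -> (17, 18, 21, 22)

cycle = 22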